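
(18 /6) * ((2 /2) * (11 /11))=3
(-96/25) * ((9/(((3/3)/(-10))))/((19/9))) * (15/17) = 46656/323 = 144.45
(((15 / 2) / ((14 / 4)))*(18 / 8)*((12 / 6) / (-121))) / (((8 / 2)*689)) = -135 / 4668664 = -0.00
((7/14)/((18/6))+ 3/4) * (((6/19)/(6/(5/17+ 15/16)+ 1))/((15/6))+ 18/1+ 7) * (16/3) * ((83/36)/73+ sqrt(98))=853772777/220986549+ 41145676 * sqrt(2)/48051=1214.84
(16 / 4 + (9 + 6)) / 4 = 19 / 4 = 4.75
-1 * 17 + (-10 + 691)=664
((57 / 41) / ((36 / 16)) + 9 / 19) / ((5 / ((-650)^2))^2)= 18214777750000 / 2337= 7794085472.83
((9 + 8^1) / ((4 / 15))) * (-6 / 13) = -765 / 26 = -29.42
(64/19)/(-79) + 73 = 109509/1501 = 72.96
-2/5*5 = -2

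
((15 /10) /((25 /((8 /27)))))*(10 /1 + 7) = 68 /225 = 0.30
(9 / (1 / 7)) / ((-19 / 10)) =-630 / 19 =-33.16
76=76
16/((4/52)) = 208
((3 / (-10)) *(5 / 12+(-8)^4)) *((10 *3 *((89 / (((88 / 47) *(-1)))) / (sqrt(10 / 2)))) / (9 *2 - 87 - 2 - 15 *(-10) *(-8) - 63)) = -616871193 *sqrt(5) / 2347840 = -587.50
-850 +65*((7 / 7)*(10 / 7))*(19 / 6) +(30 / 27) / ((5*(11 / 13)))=-555.69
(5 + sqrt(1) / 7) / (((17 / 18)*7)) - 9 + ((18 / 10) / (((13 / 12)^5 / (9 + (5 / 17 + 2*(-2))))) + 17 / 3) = 3554608150 / 927861207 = 3.83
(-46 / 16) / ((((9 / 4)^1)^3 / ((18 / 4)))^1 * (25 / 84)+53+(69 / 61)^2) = -9585296 / 183480379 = -0.05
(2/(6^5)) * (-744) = -31/162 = -0.19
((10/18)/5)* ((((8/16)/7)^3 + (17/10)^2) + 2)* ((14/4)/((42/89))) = 29857631/7408800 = 4.03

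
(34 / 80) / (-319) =-17 / 12760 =-0.00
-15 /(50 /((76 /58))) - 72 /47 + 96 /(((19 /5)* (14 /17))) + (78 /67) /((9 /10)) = 30.05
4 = 4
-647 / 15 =-43.13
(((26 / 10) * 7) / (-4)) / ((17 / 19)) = -1729 / 340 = -5.09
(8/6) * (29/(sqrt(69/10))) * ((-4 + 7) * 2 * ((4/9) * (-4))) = -3712 * sqrt(690)/621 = -157.01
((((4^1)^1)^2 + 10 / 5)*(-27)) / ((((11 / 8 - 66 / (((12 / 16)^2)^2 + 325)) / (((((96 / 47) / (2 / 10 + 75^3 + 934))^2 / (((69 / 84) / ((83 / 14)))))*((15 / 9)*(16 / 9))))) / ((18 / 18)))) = -10295590912000 / 49753419704615299959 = -0.00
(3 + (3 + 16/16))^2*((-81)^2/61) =321489/61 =5270.31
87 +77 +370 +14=548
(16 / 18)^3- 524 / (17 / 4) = -1519280 / 12393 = -122.59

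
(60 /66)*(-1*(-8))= 80 /11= 7.27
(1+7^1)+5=13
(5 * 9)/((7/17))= 765/7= 109.29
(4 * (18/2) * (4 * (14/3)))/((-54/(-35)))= 3920/9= 435.56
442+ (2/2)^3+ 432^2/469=394391/469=840.92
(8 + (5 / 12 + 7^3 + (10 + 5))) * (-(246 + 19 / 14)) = -15226811 / 168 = -90635.78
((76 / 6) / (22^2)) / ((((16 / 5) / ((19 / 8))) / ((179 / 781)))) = 323095 / 72576768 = 0.00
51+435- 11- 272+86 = 289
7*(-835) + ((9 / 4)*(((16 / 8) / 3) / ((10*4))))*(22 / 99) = -701399 / 120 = -5844.99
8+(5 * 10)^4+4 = 6250012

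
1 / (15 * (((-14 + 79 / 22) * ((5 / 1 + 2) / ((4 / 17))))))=-88 / 408765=-0.00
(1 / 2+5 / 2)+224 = 227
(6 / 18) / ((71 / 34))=34 / 213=0.16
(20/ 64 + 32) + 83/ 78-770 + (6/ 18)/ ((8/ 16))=-153079/ 208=-735.96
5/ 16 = 0.31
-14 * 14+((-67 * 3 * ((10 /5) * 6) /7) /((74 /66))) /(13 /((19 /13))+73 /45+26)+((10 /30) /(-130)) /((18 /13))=-204.42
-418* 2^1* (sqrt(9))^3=-22572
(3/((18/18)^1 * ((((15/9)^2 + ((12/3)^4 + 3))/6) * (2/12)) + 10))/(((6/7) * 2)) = 0.10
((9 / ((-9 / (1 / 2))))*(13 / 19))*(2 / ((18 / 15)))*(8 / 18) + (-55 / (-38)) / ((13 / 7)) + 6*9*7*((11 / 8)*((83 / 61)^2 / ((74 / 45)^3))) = 216.91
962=962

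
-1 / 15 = -0.07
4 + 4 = 8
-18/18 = -1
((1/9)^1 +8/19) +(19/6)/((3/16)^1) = 331/19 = 17.42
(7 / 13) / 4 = 7 / 52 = 0.13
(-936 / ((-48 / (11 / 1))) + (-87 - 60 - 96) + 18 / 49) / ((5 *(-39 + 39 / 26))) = 919 / 6125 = 0.15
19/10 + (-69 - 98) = -1651/10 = -165.10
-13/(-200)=13/200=0.06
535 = 535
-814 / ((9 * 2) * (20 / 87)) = -11803 / 60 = -196.72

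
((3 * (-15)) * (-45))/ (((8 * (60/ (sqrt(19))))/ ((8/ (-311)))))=-135 * sqrt(19)/ 1244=-0.47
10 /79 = 0.13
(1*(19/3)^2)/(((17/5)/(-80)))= -943.79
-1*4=-4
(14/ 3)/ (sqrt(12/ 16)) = 28 *sqrt(3)/ 9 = 5.39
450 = 450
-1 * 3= -3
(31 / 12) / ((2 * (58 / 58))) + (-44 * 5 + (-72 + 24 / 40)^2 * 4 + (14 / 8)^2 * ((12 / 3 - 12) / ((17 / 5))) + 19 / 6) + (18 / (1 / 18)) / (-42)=1439522401 / 71400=20161.38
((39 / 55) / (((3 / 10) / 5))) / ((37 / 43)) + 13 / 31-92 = -982183 / 12617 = -77.85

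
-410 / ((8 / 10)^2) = -5125 / 8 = -640.62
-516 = -516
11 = 11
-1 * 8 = -8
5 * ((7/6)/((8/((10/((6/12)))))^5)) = 569.66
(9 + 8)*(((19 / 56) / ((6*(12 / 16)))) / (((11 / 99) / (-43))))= -13889 / 28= -496.04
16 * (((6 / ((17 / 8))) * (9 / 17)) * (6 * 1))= 41472 / 289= 143.50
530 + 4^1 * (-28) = 418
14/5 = 2.80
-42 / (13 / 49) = -2058 / 13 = -158.31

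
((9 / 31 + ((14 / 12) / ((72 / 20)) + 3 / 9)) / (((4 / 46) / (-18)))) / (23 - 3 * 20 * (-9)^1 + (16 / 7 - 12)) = -510853 / 1440756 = -0.35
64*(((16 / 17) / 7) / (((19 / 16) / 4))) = 65536 / 2261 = 28.99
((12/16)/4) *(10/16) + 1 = 143/128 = 1.12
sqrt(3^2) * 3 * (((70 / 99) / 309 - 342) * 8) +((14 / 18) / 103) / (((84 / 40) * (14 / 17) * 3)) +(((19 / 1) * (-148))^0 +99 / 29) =-458657800373 / 18629919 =-24619.42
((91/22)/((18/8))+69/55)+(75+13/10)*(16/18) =11701/165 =70.92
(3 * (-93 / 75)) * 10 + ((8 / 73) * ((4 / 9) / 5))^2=-401432546 / 10791225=-37.20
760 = 760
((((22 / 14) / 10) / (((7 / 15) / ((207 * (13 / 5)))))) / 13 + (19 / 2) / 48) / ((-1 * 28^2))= -332543 / 18439680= -0.02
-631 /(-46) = 631 /46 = 13.72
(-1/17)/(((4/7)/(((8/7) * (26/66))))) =-26/561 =-0.05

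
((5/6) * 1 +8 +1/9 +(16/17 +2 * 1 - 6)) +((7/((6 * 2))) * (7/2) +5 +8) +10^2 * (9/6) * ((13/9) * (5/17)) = 6095/72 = 84.65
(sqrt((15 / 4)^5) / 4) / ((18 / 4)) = 25 * sqrt(15) / 64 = 1.51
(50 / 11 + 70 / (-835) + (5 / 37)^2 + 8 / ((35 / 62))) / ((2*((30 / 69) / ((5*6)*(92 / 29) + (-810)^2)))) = 35926831056604527 / 2552575795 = 14074736.24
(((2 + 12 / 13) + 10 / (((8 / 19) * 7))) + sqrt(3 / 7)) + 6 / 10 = sqrt(21) / 7 + 12587 / 1820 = 7.57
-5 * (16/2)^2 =-320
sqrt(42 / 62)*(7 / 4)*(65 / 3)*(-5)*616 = -350350*sqrt(651) / 93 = -96119.09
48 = 48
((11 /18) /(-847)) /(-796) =1 /1103256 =0.00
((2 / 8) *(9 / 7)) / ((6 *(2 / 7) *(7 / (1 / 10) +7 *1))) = 3 / 1232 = 0.00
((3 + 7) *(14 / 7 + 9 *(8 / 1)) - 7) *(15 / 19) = 10995 / 19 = 578.68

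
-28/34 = -0.82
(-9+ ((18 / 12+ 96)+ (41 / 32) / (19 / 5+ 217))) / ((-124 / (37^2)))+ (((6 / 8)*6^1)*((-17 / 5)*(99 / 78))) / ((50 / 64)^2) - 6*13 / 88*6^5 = -15467710911239623 / 1957612800000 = -7901.31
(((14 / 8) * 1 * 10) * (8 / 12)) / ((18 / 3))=35 / 18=1.94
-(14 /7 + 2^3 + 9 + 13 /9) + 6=-130 /9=-14.44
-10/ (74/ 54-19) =135/ 238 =0.57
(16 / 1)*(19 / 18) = 152 / 9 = 16.89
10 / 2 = 5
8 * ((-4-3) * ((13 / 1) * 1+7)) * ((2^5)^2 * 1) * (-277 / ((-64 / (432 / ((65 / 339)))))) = -145388888064 / 13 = -11183760620.31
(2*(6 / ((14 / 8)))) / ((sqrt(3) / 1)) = 16*sqrt(3) / 7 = 3.96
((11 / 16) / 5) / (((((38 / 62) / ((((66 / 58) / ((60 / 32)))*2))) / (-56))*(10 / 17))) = -1785476 / 68875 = -25.92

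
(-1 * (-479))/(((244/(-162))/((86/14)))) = -1668357/854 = -1953.58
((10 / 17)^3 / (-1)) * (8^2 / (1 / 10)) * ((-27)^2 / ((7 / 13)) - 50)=-169849.09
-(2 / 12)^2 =-1 / 36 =-0.03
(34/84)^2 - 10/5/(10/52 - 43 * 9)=0.17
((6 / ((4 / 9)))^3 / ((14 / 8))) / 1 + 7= 1412.93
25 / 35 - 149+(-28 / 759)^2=-597966590 / 4032567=-148.28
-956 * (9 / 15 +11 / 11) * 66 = -504768 / 5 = -100953.60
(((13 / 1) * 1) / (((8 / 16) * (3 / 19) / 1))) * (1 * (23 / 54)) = 5681 / 81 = 70.14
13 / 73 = 0.18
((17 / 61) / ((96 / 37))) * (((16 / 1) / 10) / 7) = 629 / 25620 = 0.02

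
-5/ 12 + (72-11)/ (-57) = -113/ 76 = -1.49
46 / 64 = 23 / 32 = 0.72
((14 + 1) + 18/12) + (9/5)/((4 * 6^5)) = 285121/17280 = 16.50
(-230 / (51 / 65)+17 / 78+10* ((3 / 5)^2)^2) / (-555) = 48336563 / 91991250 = 0.53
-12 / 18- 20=-62 / 3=-20.67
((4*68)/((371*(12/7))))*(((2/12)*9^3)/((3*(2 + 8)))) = 459/265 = 1.73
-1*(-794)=794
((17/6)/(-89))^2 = 289/285156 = 0.00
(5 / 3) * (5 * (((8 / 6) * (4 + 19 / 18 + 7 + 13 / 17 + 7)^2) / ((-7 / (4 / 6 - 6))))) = 3325.65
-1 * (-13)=13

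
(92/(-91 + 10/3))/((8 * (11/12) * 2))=-207/2893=-0.07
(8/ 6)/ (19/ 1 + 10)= 4/ 87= 0.05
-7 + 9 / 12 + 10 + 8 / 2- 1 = 27 / 4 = 6.75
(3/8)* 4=3/2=1.50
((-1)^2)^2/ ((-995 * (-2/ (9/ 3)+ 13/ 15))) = -1/ 199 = -0.01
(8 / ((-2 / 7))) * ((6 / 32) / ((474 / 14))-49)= 433503 / 316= 1371.84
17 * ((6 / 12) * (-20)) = -170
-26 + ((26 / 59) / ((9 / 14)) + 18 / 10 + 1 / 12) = -248839 / 10620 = -23.43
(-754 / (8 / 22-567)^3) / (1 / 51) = 51182274 / 242153851337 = 0.00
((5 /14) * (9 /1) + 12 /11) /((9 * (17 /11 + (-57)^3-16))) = -17 /6581988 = -0.00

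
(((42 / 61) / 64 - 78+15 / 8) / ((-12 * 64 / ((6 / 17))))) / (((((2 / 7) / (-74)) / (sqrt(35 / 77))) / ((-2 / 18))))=0.68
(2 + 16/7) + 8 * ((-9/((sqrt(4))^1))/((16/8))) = -96/7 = -13.71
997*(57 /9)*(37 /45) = 5191.79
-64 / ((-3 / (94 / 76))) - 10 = 934 / 57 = 16.39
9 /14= 0.64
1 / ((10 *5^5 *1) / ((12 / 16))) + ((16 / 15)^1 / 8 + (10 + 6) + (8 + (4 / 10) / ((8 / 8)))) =9200009 / 375000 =24.53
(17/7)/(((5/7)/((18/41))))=306/205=1.49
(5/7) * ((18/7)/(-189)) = -10/1029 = -0.01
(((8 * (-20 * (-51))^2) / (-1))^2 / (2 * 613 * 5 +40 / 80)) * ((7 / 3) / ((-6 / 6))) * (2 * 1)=-215524270080000 / 4087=-52734100827.01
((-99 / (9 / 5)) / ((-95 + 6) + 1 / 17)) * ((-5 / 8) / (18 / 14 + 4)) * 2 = -4675 / 31968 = -0.15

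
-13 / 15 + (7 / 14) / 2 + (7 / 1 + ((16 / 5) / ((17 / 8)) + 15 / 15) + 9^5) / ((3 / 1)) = 20079263 / 1020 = 19685.55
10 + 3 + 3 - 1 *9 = 7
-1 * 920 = -920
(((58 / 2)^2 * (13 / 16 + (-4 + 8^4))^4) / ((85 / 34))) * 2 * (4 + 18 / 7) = 10163027830764276971125 / 8192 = 1240603983247592403.70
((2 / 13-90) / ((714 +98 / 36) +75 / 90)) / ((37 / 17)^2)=-1518984 / 57466513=-0.03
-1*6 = -6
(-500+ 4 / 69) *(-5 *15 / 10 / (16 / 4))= 21560 / 23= 937.39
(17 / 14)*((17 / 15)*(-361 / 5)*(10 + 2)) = -1192.33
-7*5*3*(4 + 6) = -1050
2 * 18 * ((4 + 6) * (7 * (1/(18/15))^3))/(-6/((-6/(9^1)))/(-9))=-4375/3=-1458.33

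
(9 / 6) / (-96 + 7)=-0.02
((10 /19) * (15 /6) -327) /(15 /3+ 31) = -1547 /171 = -9.05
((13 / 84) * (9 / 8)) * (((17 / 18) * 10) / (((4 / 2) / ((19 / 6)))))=2.60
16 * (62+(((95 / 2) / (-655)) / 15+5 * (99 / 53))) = 1141.36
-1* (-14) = 14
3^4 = 81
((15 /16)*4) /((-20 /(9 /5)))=-27 /80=-0.34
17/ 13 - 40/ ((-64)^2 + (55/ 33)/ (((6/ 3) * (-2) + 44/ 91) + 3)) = 9737057/ 7502053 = 1.30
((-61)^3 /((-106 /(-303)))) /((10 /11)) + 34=-756491633 /1060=-713671.35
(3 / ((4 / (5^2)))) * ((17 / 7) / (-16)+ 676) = 5677125 / 448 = 12672.15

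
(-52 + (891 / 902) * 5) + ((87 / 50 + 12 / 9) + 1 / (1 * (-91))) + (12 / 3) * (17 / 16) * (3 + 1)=-7554892 / 279825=-27.00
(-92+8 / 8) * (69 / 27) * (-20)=41860 / 9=4651.11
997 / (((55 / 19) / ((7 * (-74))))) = -9812474 / 55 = -178408.62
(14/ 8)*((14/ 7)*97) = 339.50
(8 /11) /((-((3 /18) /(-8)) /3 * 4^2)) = 72 /11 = 6.55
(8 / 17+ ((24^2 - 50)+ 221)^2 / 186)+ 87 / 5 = 15904433 / 5270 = 3017.92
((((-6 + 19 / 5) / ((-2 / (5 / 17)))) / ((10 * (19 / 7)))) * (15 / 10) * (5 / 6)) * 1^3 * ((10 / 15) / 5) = 77 / 38760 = 0.00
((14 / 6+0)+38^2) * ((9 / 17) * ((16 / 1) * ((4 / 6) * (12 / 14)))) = 833088 / 119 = 7000.74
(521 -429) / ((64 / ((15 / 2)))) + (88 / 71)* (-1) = 21679 / 2272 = 9.54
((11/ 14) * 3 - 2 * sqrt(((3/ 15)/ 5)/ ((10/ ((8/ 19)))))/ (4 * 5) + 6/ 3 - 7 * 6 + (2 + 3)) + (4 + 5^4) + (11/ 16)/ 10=667997/ 1120 - sqrt(95)/ 2375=596.42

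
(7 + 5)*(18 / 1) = 216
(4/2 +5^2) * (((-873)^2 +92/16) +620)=20594378.25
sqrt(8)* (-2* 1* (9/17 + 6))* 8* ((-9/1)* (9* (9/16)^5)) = 530909559* sqrt(2)/557056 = 1347.83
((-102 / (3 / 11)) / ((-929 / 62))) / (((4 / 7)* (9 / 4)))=162316 / 8361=19.41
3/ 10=0.30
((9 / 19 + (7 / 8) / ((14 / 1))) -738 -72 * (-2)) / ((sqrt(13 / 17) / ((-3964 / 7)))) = 178789283 * sqrt(221) / 6916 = 384310.84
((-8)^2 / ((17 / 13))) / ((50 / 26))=10816 / 425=25.45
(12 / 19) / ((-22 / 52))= -312 / 209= -1.49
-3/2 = -1.50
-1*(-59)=59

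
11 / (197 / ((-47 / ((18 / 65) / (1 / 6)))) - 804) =-33605 / 2477496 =-0.01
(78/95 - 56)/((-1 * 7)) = 5242/665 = 7.88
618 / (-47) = -618 / 47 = -13.15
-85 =-85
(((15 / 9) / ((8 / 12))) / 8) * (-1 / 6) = -5 / 96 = -0.05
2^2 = 4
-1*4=-4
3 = 3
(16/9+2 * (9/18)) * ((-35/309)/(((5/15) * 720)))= -175/133488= -0.00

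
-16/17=-0.94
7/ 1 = 7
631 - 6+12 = 637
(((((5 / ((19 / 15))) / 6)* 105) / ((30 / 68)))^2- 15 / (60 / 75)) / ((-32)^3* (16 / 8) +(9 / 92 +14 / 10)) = -4068173875 / 10882659431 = -0.37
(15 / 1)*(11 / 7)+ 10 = 235 / 7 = 33.57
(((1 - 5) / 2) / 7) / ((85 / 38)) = -76 / 595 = -0.13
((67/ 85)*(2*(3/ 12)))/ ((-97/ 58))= -1943/ 8245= -0.24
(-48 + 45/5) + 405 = 366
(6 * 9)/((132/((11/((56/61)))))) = 549/112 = 4.90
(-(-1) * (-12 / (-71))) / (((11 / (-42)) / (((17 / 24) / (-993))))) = 119 / 258511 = 0.00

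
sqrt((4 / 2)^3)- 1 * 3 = -3+2 * sqrt(2) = -0.17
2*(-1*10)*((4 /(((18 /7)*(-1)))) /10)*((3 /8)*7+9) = 36.17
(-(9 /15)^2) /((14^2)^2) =-9 /960400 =-0.00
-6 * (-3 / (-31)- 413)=76800 / 31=2477.42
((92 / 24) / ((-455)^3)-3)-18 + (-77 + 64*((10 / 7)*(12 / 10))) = 6620659477 / 565178250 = 11.71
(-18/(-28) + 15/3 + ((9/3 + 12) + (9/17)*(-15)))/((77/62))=93713/9163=10.23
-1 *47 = -47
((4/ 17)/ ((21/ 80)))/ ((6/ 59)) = 9440/ 1071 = 8.81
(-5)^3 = -125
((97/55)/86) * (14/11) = 679/26015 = 0.03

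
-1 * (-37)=37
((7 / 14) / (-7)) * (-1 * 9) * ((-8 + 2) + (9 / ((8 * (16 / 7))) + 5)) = -585 / 1792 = -0.33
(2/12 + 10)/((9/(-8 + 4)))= -122/27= -4.52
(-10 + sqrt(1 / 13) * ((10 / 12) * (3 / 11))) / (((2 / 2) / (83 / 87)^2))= -68890 / 7569 + 34445 * sqrt(13) / 2164734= -9.04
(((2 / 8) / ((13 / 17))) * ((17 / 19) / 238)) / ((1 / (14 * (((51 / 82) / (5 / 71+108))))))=61557 / 621635768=0.00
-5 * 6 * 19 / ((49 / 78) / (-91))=577980 / 7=82568.57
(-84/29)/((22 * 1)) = -42/319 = -0.13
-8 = -8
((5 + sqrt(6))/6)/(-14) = -5/84 - sqrt(6)/84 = -0.09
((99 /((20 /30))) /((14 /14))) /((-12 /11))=-1089 /8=-136.12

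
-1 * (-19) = 19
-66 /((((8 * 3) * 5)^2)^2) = -11 /34560000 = -0.00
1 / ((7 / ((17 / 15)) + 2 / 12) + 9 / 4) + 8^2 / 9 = 114028 / 15777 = 7.23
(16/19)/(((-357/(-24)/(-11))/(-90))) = 126720/2261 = 56.05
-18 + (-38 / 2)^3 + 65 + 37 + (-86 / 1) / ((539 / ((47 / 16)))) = -29215821 / 4312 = -6775.47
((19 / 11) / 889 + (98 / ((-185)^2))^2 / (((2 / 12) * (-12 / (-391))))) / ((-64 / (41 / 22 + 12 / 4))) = -0.00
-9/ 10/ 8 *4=-9/ 20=-0.45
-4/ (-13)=4/ 13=0.31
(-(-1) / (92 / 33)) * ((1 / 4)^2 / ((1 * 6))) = 0.00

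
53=53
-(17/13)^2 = -1.71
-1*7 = -7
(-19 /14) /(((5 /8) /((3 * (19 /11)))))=-4332 /385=-11.25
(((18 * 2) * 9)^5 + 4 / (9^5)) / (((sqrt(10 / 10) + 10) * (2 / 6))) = 210832519264920580 / 216513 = 973763789079.27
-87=-87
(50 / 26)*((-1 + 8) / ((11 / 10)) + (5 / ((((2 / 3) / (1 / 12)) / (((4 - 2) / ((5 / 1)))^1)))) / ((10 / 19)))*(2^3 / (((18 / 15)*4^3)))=25075 / 18304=1.37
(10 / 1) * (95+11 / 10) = 961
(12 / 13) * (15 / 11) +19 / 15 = 5417 / 2145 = 2.53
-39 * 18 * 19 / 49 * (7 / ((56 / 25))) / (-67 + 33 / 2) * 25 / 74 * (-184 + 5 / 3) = -759988125 / 732452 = -1037.59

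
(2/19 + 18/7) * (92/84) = 8188/2793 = 2.93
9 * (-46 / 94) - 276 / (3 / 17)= -73715 / 47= -1568.40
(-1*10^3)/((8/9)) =-1125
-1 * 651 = -651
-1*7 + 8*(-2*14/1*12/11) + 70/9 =-24115/99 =-243.59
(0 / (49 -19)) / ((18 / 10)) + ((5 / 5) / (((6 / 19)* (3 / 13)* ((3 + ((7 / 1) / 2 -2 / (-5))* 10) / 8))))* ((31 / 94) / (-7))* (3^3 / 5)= -7657 / 11515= -0.66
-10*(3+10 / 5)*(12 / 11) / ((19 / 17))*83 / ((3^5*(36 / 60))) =-1411000 / 50787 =-27.78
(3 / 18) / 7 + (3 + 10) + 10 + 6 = 29.02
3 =3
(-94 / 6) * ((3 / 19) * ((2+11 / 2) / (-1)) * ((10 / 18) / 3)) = 1175 / 342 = 3.44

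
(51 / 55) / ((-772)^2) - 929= -929.00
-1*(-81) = 81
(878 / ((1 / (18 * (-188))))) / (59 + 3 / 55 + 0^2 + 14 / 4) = -326826720 / 6881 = -47496.98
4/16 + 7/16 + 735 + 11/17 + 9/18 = 200419/272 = 736.83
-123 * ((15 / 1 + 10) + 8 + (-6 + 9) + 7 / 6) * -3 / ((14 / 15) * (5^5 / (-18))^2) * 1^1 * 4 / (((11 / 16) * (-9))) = -0.32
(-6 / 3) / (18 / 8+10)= -8 / 49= -0.16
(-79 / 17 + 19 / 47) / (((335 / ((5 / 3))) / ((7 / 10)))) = -0.01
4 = 4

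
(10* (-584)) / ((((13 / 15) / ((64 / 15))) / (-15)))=5606400 / 13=431261.54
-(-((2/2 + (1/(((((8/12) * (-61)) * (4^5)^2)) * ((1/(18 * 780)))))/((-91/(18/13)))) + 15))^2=-135519735237623593609/529373634267971584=-256.00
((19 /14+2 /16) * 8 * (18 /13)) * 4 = 5976 /91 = 65.67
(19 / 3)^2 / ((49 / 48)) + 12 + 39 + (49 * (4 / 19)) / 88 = 5555317 / 61446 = 90.41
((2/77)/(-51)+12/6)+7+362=1456915/3927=371.00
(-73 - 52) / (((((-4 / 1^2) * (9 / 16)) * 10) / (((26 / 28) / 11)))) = 0.47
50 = 50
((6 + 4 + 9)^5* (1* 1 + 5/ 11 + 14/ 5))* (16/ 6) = 1545085776/ 55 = 28092468.65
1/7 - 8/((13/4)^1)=-211/91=-2.32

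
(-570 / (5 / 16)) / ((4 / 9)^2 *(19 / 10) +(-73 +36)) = 738720 / 14833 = 49.80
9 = 9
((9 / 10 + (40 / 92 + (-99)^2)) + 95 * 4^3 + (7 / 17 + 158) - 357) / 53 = 61323449 / 207230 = 295.92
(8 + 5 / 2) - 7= 7 / 2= 3.50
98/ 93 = 1.05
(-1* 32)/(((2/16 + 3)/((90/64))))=-14.40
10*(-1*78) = -780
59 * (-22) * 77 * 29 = -2898434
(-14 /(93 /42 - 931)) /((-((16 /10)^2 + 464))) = -1225 /37916748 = -0.00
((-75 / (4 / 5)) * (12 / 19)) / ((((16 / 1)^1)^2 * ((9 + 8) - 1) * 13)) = -1125 / 1011712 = -0.00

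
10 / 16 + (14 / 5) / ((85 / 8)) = 3021 / 3400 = 0.89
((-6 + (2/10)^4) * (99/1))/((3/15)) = -2969.21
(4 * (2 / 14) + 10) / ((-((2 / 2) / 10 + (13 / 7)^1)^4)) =-253820000 / 352275361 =-0.72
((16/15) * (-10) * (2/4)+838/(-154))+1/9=-7390/693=-10.66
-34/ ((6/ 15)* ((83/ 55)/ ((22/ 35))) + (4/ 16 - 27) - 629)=82280/ 1584591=0.05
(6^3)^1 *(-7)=-1512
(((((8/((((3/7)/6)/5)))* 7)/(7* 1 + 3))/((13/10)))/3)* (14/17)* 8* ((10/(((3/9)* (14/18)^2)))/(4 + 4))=907200/221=4104.98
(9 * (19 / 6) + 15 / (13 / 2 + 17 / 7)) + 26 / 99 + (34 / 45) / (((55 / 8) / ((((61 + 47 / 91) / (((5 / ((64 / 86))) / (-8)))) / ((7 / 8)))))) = 14401086929 / 677927250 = 21.24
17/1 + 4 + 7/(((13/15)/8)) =1113/13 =85.62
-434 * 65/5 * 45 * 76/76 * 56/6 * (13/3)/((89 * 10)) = -1026844/89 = -11537.57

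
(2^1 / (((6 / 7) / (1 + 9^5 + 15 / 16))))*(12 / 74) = 6613705 / 296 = 22343.60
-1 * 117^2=-13689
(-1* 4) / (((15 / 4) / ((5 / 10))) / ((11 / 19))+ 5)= -0.22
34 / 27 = 1.26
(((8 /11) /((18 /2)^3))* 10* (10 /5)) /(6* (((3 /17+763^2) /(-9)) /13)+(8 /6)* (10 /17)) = -2210 /3306706821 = -0.00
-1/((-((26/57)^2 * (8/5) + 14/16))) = 129960/156979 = 0.83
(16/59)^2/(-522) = -128/908541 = -0.00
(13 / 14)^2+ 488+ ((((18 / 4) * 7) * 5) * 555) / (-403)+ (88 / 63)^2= 1752476809 / 6398028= 273.91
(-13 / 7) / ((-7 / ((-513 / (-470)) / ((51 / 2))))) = 2223 / 195755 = 0.01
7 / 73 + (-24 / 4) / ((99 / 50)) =-7069 / 2409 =-2.93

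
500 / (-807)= -500 / 807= -0.62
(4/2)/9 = 2/9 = 0.22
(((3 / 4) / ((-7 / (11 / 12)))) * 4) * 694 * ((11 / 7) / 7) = -41987 / 686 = -61.21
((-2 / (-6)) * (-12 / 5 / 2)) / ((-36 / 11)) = 11 / 90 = 0.12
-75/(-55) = 15/11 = 1.36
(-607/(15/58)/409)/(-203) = 1214/42945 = 0.03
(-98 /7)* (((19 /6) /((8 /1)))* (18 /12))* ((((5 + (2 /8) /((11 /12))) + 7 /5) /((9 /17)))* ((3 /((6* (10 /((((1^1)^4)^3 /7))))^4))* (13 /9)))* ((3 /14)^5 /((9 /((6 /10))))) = -1541033 /3506474797056000000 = -0.00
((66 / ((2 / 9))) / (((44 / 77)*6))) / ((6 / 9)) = 2079 / 16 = 129.94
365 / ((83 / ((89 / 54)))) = 32485 / 4482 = 7.25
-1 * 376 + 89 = -287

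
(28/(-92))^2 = 49/529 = 0.09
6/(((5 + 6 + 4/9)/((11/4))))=297/206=1.44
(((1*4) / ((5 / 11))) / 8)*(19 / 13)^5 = 27237089 / 3712930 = 7.34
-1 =-1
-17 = -17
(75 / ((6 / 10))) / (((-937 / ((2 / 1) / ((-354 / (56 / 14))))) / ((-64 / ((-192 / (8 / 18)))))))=2000 / 4477923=0.00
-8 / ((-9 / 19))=152 / 9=16.89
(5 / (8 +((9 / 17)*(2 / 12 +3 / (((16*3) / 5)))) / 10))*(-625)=-8500000 / 21829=-389.39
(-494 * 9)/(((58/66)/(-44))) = 6455592/29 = 222606.62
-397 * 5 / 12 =-1985 / 12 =-165.42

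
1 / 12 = 0.08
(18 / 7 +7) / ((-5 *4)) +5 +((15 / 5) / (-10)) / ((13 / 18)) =7473 / 1820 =4.11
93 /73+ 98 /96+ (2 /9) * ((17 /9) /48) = 653803 /283824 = 2.30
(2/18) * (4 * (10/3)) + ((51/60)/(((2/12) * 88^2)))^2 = 1.48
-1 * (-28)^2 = -784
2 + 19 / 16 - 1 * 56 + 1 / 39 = -32939 / 624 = -52.79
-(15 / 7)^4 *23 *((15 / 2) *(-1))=17465625 / 4802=3637.16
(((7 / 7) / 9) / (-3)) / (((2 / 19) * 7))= -19 / 378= -0.05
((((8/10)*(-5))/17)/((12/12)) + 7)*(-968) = -111320/17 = -6548.24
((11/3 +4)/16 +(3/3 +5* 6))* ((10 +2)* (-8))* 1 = -3022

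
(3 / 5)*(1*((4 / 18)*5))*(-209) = -418 / 3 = -139.33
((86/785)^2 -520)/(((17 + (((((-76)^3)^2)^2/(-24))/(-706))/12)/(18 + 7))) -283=-283.00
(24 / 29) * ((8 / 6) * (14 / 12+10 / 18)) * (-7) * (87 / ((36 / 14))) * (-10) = 121520 / 27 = 4500.74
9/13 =0.69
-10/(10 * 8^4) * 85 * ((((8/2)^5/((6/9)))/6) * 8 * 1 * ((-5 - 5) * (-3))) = -1275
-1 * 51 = -51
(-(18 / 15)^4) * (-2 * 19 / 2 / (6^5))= 19 / 3750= 0.01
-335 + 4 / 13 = -334.69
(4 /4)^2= 1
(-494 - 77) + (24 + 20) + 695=168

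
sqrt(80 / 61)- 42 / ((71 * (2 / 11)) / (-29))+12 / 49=4 * sqrt(305) / 61+329103 / 3479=95.74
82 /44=41 /22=1.86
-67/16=-4.19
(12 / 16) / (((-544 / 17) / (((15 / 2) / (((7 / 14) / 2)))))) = -45 / 64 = -0.70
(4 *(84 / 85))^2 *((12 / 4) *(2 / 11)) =677376 / 79475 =8.52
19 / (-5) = -19 / 5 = -3.80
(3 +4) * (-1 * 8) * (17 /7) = -136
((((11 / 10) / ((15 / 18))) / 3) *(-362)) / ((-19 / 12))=47784 / 475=100.60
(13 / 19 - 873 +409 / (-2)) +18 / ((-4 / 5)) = -20887 / 19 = -1099.32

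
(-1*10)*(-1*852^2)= 7259040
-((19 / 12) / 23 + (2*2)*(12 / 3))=-4435 / 276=-16.07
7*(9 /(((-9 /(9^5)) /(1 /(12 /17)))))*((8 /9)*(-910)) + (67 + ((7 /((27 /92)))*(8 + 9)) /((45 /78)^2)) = 2877495102373 /6075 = 473661745.25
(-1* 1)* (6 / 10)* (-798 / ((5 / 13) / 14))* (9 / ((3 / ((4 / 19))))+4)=2018016 / 25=80720.64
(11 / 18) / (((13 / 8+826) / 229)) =10076 / 59589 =0.17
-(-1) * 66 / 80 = 0.82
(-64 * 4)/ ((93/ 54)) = -4608/ 31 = -148.65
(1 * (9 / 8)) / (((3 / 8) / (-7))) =-21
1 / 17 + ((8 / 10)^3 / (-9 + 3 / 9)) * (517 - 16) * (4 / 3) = -1088551 / 27625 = -39.40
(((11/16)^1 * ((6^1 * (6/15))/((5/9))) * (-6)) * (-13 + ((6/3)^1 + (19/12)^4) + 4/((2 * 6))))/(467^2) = 0.00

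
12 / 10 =6 / 5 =1.20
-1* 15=-15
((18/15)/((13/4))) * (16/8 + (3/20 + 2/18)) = 814/975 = 0.83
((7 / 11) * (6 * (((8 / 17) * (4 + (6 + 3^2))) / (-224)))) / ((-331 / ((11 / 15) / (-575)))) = -0.00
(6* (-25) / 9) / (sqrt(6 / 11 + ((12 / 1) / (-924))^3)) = -3850* sqrt(19174309) / 747051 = -22.57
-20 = -20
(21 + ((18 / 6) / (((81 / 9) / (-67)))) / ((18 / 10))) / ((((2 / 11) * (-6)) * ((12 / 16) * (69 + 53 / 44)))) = -112288 / 750627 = -0.15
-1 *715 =-715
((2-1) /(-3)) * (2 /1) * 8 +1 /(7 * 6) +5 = -13 /42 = -0.31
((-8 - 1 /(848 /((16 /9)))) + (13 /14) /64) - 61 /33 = -46242445 /4701312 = -9.84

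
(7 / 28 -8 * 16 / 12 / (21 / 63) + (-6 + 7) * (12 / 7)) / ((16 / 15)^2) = -189225 / 7168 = -26.40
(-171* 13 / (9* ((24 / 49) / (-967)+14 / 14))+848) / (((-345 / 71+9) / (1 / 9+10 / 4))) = 378.90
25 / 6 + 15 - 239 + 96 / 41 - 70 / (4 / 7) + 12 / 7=-338.28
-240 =-240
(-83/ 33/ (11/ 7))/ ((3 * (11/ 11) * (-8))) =581/ 8712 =0.07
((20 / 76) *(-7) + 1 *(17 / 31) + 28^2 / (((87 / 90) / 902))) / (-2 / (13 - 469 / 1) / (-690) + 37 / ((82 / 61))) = 4242018666119760 / 159604485521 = 26578.32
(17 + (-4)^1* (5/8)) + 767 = 1563/2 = 781.50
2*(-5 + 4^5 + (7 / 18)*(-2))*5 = 10182.22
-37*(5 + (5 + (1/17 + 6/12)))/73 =-13283/2482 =-5.35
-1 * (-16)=16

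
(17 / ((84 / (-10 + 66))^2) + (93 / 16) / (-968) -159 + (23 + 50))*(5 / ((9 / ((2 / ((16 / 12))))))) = -54676825 / 836352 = -65.38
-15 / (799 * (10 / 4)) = -6 / 799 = -0.01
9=9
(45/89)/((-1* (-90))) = 1/178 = 0.01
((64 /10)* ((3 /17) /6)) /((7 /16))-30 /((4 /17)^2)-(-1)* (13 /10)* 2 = -2564901 /4760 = -538.84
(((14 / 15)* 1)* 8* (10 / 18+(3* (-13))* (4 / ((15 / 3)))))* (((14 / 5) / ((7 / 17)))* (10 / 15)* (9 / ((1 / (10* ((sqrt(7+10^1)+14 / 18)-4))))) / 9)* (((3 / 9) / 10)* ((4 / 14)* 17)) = 1479347072 / 273375-51011968* sqrt(17) / 30375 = -1512.95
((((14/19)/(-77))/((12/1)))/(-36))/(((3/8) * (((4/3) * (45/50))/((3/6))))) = 5/203148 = 0.00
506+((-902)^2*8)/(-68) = -1618606/17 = -95212.12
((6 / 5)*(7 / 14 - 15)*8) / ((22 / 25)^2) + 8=-20782 / 121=-171.75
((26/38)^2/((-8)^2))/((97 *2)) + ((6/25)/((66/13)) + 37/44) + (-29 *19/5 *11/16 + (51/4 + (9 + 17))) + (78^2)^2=45624654274780083/1232598400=37015019.88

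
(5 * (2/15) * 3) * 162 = 324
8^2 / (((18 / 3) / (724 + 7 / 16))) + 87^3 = 1998691 / 3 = 666230.33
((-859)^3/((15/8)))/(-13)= 5070718232/195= 26003683.24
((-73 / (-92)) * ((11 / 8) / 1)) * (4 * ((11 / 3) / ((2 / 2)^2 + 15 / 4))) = 8833 / 2622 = 3.37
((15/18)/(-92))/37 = -5/20424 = -0.00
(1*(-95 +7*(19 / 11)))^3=-758550528 / 1331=-569910.24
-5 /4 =-1.25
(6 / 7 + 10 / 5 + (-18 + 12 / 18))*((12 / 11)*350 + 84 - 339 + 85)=-708320 / 231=-3066.32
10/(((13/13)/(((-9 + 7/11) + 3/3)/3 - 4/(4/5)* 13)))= -7420/11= -674.55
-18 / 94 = -9 / 47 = -0.19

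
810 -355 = 455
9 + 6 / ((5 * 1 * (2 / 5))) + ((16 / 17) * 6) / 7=1524 / 119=12.81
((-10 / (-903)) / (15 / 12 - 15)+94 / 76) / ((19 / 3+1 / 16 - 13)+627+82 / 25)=93309400 / 47081787599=0.00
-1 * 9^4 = -6561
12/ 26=6/ 13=0.46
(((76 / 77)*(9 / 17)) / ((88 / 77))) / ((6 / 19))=1083 / 748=1.45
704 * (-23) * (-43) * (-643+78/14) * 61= -189508350592/7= -27072621513.14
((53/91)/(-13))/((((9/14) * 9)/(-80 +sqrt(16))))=8056/13689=0.59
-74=-74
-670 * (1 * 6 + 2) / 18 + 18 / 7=-295.21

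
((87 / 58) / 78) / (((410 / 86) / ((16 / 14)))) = 86 / 18655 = 0.00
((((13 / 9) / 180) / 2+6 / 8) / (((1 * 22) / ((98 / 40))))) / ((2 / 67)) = 8020369 / 2851200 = 2.81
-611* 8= -4888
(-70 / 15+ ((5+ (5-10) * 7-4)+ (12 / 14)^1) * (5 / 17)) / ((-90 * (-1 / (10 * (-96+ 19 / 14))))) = 3409225 / 22491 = 151.58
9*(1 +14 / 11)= 225 / 11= 20.45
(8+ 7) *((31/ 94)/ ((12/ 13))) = 2015/ 376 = 5.36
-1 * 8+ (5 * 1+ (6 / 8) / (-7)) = -87 / 28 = -3.11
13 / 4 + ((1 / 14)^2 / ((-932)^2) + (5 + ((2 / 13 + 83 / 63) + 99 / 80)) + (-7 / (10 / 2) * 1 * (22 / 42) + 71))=8089766974741 / 99596427840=81.23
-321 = -321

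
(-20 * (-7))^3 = 2744000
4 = 4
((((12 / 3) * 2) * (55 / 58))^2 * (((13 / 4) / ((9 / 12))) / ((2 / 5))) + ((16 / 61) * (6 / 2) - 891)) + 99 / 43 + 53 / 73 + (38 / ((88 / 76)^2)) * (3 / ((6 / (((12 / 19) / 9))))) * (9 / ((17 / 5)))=-259453698556006 / 993739820469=-261.09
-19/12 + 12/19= -217/228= -0.95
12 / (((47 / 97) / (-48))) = -55872 / 47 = -1188.77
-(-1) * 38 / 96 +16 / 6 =3.06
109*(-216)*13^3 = -51726168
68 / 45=1.51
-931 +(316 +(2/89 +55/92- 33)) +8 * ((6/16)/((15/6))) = -26454597/40940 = -646.18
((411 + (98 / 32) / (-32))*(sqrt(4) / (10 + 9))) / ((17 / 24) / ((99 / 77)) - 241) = -5680341 / 31577696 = -0.18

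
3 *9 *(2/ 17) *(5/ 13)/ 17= 270/ 3757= 0.07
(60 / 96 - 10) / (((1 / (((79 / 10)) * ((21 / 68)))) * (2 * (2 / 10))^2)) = -142.95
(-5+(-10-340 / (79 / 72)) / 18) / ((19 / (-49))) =793310 / 13509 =58.72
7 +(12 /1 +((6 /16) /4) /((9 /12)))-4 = 121 /8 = 15.12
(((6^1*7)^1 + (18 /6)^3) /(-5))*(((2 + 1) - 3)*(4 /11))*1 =0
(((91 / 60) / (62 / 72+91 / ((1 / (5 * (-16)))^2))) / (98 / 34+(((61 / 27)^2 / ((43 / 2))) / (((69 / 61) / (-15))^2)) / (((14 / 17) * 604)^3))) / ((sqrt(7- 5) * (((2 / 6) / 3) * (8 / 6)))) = 78523912194176052074016 * sqrt(2) / 25751778480351670754300652755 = 0.00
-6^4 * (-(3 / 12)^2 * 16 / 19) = 1296 / 19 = 68.21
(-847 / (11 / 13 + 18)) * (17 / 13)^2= -76.85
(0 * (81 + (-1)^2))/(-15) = 0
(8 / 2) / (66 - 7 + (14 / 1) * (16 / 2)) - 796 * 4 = -544460 / 171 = -3183.98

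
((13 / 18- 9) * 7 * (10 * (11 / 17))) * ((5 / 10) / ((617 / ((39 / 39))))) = -57365 / 188802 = -0.30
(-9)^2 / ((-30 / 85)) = -459 / 2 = -229.50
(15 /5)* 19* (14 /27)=266 /9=29.56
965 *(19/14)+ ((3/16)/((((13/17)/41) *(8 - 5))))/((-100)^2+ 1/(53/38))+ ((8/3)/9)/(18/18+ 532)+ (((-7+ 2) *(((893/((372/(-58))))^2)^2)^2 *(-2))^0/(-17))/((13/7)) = 19019872188302305/14523287137632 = 1309.61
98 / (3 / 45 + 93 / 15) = 735 / 47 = 15.64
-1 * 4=-4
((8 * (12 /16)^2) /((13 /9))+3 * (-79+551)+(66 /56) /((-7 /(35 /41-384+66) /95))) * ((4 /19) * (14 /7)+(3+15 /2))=70897.71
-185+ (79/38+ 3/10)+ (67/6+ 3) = -96019/570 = -168.45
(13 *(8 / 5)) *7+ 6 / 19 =145.92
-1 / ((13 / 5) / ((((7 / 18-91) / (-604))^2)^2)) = -35382282729605 / 181627300110716928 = -0.00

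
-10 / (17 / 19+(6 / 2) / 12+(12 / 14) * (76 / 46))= -24472 / 6267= -3.90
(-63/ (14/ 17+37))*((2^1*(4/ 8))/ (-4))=1071/ 2572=0.42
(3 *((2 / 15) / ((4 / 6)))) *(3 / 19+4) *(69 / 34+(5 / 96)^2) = 25151783 / 4961280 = 5.07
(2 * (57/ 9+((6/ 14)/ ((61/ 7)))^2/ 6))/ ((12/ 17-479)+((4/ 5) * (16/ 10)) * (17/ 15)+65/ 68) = -1201959500/ 45154829893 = -0.03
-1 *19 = -19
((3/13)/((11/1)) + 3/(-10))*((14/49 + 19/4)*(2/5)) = -0.56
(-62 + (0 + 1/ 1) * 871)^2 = 654481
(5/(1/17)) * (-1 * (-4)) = 340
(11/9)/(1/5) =55/9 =6.11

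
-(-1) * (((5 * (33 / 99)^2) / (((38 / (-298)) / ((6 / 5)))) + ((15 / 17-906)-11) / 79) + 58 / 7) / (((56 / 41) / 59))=-5534147077 / 15003996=-368.84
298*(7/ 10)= 1043/ 5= 208.60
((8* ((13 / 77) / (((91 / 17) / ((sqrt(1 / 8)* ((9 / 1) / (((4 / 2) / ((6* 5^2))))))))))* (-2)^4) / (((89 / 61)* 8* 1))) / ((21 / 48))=44798400* sqrt(2) / 335797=188.67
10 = 10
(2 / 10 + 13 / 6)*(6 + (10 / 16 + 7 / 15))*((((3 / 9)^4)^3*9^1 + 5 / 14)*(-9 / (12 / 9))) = -17839844039 / 440899200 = -40.46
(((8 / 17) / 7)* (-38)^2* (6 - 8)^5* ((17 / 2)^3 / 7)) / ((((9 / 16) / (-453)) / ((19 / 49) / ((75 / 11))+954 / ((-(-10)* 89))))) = 11911567917228032 / 48080025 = 247744628.19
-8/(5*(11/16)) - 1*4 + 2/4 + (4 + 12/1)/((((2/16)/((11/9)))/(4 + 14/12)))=2383333/2970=802.47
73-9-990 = -926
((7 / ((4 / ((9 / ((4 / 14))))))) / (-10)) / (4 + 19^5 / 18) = -3969 / 99046840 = -0.00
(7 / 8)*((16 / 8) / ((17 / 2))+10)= 609 / 68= 8.96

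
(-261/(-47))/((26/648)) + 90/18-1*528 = -384.60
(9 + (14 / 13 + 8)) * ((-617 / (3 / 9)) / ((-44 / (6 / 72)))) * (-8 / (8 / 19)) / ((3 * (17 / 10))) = -13774525 / 58344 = -236.09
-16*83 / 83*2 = -32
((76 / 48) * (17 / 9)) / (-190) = -17 / 1080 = -0.02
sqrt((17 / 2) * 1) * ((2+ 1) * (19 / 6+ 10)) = 79 * sqrt(34) / 4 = 115.16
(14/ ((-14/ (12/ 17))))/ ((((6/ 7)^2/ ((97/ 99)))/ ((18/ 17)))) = -9506/ 9537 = -1.00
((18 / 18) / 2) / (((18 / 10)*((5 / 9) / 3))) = 3 / 2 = 1.50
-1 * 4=-4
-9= -9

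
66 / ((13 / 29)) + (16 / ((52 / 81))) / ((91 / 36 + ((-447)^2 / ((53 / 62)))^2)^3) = 322767538618714880664777049004390871022855257857214 / 2192256009427008071390857699611847945489077979471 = 147.23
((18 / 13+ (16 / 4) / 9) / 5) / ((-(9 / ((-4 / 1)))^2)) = -3424 / 47385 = -0.07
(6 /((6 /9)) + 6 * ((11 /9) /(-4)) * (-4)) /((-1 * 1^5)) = -49 /3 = -16.33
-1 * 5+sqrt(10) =-5+sqrt(10) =-1.84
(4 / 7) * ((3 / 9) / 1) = 4 / 21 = 0.19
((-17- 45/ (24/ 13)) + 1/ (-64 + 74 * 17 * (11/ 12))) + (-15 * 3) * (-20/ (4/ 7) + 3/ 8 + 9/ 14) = 272241733/ 182980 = 1487.82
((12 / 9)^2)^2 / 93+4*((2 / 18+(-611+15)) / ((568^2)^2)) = 6661515215233 / 196020421604352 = 0.03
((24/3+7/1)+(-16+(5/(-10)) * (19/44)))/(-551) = 107/48488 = 0.00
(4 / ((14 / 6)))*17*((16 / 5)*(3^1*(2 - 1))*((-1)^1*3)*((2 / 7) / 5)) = -58752 / 1225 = -47.96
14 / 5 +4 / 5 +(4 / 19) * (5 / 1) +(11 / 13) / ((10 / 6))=6373 / 1235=5.16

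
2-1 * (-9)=11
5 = 5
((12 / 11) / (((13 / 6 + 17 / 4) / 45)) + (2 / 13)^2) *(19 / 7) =20.83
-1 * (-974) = 974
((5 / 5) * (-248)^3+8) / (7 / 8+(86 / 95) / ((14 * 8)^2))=-3029445995520 / 173801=-17430544.10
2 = 2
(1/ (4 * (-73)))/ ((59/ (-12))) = 0.00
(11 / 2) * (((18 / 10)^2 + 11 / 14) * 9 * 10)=1992.73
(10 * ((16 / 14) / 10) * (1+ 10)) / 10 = 44 / 35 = 1.26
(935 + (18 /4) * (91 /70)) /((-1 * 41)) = -18817 /820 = -22.95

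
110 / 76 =55 / 38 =1.45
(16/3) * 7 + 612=1948/3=649.33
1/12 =0.08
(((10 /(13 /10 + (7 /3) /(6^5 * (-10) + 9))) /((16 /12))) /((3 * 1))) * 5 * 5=145783125 /3032219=48.08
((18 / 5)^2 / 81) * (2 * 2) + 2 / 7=162 / 175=0.93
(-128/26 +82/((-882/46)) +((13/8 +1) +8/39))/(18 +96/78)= -58427/176400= -0.33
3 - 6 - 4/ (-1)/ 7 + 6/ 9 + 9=152/ 21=7.24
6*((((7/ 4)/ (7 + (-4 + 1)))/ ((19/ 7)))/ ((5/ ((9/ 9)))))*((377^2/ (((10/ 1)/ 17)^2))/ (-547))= -6038066307/ 41572000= -145.24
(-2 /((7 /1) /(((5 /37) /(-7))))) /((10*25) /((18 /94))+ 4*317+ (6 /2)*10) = 45 /21241108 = 0.00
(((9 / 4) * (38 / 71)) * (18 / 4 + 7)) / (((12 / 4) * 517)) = 1311 / 146828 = 0.01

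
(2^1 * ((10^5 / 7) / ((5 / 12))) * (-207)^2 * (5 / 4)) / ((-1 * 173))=-25709400000 / 1211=-21229892.65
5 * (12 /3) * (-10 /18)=-100 /9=-11.11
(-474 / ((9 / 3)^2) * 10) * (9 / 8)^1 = -592.50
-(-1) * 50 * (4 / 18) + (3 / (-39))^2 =16909 / 1521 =11.12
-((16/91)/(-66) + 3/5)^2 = -80442961/225450225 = -0.36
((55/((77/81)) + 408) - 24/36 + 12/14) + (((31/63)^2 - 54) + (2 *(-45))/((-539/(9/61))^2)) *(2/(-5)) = 42691564152197/87563319921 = 487.55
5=5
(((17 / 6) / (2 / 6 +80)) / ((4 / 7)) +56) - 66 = -19161 / 1928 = -9.94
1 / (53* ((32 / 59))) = 59 / 1696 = 0.03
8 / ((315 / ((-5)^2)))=40 / 63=0.63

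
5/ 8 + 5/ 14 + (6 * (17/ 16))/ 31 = 1031/ 868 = 1.19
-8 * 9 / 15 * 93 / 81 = -248 / 45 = -5.51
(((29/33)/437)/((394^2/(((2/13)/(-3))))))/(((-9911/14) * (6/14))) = 1421/648979781764743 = 0.00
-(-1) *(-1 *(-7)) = 7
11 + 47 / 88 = 11.53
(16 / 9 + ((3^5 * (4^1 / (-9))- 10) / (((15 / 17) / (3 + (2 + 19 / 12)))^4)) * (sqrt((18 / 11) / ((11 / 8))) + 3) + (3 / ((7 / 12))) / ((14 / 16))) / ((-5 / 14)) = 9404807698390091 / 2245320000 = 4188626.88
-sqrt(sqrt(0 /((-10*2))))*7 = 0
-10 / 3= -3.33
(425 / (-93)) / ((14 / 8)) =-1700 / 651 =-2.61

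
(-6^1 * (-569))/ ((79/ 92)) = 314088/ 79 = 3975.80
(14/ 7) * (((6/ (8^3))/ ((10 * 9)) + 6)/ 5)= 46081/ 19200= 2.40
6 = 6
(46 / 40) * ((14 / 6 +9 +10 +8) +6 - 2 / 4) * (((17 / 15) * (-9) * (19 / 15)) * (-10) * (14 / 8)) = 10868627 / 1200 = 9057.19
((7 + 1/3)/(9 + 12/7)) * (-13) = -8.90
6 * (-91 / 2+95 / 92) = -12273 / 46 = -266.80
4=4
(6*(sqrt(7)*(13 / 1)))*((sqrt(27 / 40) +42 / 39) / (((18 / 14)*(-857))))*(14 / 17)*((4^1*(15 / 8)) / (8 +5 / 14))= -0.26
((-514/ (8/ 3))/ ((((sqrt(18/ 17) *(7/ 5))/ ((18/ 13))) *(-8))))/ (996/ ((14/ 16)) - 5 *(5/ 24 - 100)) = 34695 *sqrt(34)/ 14302964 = 0.01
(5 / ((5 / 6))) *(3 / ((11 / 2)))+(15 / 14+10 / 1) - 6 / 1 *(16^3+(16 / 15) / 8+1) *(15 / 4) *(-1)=7099388 / 77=92199.84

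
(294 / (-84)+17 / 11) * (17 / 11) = -731 / 242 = -3.02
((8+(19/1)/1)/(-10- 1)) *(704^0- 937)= 25272/11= 2297.45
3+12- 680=-665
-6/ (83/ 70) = -420/ 83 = -5.06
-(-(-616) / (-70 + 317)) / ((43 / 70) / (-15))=646800 / 10621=60.90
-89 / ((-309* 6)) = 89 / 1854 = 0.05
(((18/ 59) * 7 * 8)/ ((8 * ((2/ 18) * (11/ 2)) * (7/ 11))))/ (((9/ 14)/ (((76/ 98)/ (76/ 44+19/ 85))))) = 2805/ 826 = 3.40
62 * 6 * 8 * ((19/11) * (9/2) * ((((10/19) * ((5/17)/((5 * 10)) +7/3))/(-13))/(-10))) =2662776/12155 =219.07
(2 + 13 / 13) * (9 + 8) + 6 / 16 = 411 / 8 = 51.38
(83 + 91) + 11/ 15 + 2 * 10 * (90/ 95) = 193.68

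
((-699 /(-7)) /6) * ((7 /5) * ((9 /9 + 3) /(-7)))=-466 /35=-13.31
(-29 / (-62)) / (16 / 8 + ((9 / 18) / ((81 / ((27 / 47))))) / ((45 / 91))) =184005 / 789601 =0.23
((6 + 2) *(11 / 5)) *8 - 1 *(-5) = 729 / 5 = 145.80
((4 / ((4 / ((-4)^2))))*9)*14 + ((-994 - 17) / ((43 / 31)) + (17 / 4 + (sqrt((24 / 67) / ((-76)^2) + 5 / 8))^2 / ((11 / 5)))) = 118218633171 / 91523608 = 1291.67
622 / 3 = 207.33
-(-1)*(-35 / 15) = -7 / 3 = -2.33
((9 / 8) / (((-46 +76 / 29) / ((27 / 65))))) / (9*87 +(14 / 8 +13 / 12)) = -0.00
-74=-74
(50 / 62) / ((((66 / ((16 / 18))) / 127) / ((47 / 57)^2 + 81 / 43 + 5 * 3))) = 31162764700 / 1286282349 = 24.23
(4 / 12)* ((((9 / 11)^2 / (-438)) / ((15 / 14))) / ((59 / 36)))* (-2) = 1512 / 2605735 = 0.00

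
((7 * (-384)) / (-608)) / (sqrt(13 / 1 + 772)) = 84 * sqrt(785) / 14915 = 0.16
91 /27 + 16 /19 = 2161 /513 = 4.21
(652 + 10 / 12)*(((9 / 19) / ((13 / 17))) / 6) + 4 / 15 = 1002787 / 14820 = 67.66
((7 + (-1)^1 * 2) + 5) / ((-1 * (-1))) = 10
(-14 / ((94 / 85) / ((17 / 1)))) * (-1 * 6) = 60690 / 47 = 1291.28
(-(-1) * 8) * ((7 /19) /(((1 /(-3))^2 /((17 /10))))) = 4284 /95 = 45.09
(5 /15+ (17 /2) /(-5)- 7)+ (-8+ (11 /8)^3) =-105731 /7680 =-13.77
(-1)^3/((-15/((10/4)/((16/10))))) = 5/48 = 0.10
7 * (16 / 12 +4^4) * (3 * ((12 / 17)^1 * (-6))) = -389088 / 17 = -22887.53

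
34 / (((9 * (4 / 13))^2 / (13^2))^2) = 13867422257 / 839808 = 16512.61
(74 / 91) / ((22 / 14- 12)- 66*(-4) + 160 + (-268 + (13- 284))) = -37 / 5707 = -0.01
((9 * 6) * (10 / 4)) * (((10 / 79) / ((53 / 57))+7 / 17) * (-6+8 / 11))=-305362170 / 782969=-390.01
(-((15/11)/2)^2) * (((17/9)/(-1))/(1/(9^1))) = 3825/484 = 7.90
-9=-9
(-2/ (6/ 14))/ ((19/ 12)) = -2.95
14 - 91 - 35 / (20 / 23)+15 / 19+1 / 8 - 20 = -20723 / 152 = -136.34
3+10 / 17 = 61 / 17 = 3.59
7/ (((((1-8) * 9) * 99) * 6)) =-1/ 5346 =-0.00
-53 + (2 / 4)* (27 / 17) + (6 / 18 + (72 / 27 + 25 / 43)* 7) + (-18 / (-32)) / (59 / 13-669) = -2943708615 / 101030048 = -29.14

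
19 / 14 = 1.36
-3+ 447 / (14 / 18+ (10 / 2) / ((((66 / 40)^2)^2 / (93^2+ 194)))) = -20695860462 / 7075322383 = -2.93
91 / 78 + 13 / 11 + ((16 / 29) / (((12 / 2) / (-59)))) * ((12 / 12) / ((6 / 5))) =-12475 / 5742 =-2.17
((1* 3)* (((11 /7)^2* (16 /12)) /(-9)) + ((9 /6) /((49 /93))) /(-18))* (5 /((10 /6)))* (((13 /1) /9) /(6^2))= -28795 /190512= -0.15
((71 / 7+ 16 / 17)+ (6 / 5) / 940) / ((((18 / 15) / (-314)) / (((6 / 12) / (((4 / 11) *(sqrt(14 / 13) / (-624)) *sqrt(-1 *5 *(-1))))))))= 69598257157 *sqrt(910) / 1957550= 1072521.97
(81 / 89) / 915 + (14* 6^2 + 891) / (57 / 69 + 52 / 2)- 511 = -459.00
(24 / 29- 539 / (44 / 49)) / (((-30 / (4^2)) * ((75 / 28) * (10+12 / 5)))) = 62804 / 6525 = 9.63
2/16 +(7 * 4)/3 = 227/24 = 9.46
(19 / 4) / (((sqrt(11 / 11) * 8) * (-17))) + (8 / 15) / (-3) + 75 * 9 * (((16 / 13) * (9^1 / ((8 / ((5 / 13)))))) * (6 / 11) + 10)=316094440187 / 45508320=6945.86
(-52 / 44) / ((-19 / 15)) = 195 / 209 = 0.93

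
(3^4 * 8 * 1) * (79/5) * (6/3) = 102384/5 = 20476.80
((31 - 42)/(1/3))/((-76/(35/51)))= 385/1292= 0.30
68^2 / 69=4624 / 69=67.01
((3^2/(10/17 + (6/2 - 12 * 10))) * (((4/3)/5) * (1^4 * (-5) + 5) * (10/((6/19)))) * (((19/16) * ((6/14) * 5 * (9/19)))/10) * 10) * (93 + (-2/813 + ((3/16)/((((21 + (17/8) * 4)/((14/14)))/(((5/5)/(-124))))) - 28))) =0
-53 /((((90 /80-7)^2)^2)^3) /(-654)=1821066133504 /37994614976626185084807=0.00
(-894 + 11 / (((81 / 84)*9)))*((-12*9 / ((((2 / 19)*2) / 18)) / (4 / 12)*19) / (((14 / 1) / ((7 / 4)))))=117469761 / 2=58734880.50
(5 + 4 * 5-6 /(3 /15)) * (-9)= 45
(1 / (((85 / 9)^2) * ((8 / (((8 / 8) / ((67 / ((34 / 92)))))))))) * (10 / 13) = 81 / 13622440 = 0.00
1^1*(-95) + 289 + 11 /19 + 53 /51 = 195.62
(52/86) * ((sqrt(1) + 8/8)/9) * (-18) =-104/43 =-2.42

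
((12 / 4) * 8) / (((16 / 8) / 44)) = 528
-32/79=-0.41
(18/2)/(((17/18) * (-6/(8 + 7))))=-405/17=-23.82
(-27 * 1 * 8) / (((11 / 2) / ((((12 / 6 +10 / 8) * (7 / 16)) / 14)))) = -351 / 88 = -3.99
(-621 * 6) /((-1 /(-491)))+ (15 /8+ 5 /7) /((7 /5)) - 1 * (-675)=-716885347 /392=-1828789.15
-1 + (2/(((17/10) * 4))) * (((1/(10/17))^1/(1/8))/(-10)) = -7/5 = -1.40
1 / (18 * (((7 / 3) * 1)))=1 / 42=0.02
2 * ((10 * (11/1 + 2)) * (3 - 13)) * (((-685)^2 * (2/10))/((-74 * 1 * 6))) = 60999250/111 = 549542.79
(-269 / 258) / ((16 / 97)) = -26093 / 4128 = -6.32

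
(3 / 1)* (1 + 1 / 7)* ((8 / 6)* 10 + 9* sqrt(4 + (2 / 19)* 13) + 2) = 368 / 7 + 216* sqrt(1938) / 133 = 124.07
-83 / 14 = -5.93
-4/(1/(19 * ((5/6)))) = -63.33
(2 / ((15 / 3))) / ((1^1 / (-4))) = -8 / 5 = -1.60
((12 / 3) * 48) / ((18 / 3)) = 32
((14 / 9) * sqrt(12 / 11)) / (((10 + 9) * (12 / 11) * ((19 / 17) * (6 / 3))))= 119 * sqrt(33) / 19494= 0.04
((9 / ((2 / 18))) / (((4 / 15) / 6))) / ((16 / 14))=25515 / 16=1594.69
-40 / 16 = -5 / 2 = -2.50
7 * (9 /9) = 7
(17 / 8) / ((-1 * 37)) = -17 / 296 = -0.06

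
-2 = -2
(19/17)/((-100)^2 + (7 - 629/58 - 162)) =1102/9696477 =0.00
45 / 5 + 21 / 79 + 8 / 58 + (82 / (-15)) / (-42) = 6880291 / 721665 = 9.53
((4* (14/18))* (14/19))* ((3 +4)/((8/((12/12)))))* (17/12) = 5831/2052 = 2.84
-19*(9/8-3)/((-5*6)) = -19/16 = -1.19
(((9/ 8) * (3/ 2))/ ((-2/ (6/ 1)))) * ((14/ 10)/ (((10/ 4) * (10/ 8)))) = -567/ 250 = -2.27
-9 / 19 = -0.47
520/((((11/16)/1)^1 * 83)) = 8320/913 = 9.11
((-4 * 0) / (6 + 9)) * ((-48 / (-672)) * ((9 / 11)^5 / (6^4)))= 0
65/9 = 7.22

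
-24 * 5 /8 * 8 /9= -40 /3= -13.33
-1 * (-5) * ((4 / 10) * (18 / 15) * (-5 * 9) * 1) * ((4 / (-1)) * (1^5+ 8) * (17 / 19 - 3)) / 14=-584.66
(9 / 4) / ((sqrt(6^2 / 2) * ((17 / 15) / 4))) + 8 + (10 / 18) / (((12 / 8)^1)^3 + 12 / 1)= 45 * sqrt(2) / 34 + 8896 / 1107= 9.91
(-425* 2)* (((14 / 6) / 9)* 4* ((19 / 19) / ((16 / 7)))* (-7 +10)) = -20825 / 18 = -1156.94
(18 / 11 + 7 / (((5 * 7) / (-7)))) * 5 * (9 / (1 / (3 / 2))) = 351 / 22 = 15.95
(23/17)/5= 23/85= 0.27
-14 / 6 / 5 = -7 / 15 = -0.47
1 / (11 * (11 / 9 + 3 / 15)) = 45 / 704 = 0.06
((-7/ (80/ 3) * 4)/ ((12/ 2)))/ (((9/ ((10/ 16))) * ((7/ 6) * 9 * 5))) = -1/ 4320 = -0.00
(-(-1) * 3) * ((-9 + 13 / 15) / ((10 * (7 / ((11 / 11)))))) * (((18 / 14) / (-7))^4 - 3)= 1054558362 / 1008840175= 1.05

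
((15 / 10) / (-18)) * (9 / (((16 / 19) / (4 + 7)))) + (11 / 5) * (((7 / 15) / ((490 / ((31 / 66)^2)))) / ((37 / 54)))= -223274999 / 22792000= -9.80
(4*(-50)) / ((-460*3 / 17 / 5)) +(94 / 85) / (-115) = 360968 / 29325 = 12.31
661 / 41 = 16.12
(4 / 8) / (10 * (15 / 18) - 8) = 3 / 2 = 1.50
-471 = -471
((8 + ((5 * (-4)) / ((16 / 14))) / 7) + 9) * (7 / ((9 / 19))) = 3857 / 18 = 214.28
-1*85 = -85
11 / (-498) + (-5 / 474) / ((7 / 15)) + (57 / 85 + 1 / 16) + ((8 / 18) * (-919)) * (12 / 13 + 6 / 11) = -16044158955733 / 26779312560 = -599.13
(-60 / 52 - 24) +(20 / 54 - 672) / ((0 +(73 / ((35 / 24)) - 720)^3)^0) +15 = -239306 / 351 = -681.78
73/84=0.87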